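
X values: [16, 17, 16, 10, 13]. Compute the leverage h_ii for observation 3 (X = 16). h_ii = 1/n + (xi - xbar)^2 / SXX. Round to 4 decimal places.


n = 5, xbar = 14.4000.
SXX = sum((xi - xbar)^2) = 33.2000.
h = 1/5 + (16 - 14.4000)^2 / 33.2000 = 0.2771.

0.2771


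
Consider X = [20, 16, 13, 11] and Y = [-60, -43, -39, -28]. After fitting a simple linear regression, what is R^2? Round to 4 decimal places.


Fit the OLS line: b0 = 7.3913, b1 = -3.3261.
SSres = 20.1087.
SStot = 529.0000.
R^2 = 1 - 20.1087/529.0000 = 0.9620.

0.9620


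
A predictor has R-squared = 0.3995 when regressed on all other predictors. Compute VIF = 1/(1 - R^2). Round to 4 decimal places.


VIF = 1 / (1 - 0.3995).
= 1 / 0.6005 = 1.6653.

1.6653


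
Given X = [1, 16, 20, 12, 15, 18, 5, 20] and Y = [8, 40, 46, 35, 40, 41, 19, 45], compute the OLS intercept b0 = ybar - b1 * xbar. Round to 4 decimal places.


The slope is b1 = 1.9084.
Sample means are xbar = 13.3750 and ybar = 34.2500.
Intercept: b0 = 34.2500 - (1.9084)(13.3750) = 8.7252.

8.7252


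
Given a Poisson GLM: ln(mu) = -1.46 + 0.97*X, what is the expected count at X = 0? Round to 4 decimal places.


Linear predictor: eta = -1.46 + (0.97)(0) = -1.4600.
Expected count: mu = exp(-1.4600) = 0.2322.

0.2322


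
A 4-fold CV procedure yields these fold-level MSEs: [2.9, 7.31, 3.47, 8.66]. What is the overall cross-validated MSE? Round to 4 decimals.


Total MSE across folds = 22.3400.
CV-MSE = 22.3400/4 = 5.5850.

5.5850


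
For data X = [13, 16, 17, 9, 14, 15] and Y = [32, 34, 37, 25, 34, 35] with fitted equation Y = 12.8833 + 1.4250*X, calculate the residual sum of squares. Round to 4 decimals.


Predicted values from Y = 12.8833 + 1.4250*X.
Residuals: [0.5917, -1.6833, -0.1083, -0.7083, 1.1667, 0.7417].
SSres = 5.6083.

5.6083


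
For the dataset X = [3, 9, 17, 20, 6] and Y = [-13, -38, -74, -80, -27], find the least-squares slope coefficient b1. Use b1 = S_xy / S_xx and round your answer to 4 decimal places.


Calculate xbar = 11.0000, ybar = -46.4000.
S_xx = 210.0000, S_xy = -849.0000.
Using b1 = S_xy / S_xx = -849.0000 / 210.0000, we get b1 = -4.0429.

-4.0429


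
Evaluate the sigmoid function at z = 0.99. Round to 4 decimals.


First, exp(-0.9900) = 0.3716.
Then sigma(z) = 1/(1 + 0.3716) = 0.7291.

0.7291


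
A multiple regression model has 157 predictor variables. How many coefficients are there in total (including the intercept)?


Total coefficients = number of predictors + 1 (for the intercept).
= 157 + 1 = 158.

158


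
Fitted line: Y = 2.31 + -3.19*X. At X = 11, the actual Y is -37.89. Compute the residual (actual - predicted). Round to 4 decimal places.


Predicted = 2.31 + -3.19 * 11 = -32.7800.
Residual = -37.89 - -32.7800 = -5.1100.

-5.1100


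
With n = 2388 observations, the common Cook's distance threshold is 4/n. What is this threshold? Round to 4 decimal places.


Cook's distance cutoff = 4/n = 4/2388.
= 0.0017.

0.0017


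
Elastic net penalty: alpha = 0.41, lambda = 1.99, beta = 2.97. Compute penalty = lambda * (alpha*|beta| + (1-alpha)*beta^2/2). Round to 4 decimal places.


L1 component = 0.41 * |2.97| = 1.2177.
L2 component = 0.59 * 2.97^2 / 2 = 2.6022.
Penalty = 1.99 * (1.2177 + 2.6022) = 1.99 * 3.8199 = 7.6015.

7.6015


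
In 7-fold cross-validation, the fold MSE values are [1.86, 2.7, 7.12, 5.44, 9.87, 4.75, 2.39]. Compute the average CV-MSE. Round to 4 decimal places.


Sum of fold MSEs = 34.1300.
Average = 34.1300 / 7 = 4.8757.

4.8757


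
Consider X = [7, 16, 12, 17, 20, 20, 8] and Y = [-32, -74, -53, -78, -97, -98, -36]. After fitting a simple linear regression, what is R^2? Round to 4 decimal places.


Fit the OLS line: b0 = 4.9951, b1 = -5.0297.
SSres = 25.5618.
SStot = 4412.8571.
R^2 = 1 - 25.5618/4412.8571 = 0.9942.

0.9942


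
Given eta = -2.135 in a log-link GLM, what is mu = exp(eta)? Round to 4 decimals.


The inverse log link gives:
mu = exp(-2.135) = 0.1182.

0.1182


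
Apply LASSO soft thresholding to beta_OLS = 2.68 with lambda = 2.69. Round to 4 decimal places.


Check: |2.68| = 2.68 vs lambda = 2.69.
Since |beta| <= lambda, the coefficient is set to 0.
Soft-thresholded coefficient = 0.0000.

0.0000


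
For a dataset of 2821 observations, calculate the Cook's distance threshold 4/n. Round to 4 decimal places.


Cook's distance cutoff = 4/n = 4/2821.
= 0.0014.

0.0014


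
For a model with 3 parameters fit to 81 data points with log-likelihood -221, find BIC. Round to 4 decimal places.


ln(81) = 4.394449.
k * ln(n) = 3 * 4.394449 = 13.183347.
-2L = 442.
BIC = 13.183347 + 442 = 455.183347, which rounds to 455.1833.

455.1833


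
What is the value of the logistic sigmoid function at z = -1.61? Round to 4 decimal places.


Compute exp(1.6100) = 5.0028.
Sigmoid = 1 / (1 + 5.0028) = 1 / 6.0028 = 0.1666.

0.1666


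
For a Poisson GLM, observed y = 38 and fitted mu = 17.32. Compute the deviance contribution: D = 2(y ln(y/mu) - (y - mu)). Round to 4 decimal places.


y/mu = 38/17.32 = 2.193995 (approx.), and ln(38/17.32) = 0.785724.
y * ln(y/mu) = 38 * 0.785724 = 29.857512.
y - mu = 20.68.
D = 2 * (29.857512 - 20.68) = 18.355024, which rounds to 18.3550.

18.3550


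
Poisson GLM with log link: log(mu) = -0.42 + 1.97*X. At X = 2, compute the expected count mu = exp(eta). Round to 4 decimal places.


Linear predictor: eta = -0.42 + (1.97)(2) = 3.5200.
Expected count: mu = exp(3.5200) = 33.7844.

33.7844


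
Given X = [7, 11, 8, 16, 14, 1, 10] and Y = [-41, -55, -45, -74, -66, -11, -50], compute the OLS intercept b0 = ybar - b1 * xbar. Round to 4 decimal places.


The slope is b1 = -4.1010.
Sample means are xbar = 9.5714 and ybar = -48.8571.
Intercept: b0 = -48.8571 - (-4.1010)(9.5714) = -9.6049.

-9.6049


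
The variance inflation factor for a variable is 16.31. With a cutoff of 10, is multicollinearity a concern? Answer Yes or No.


Check: VIF = 16.31 vs threshold = 10.
Since 16.31 >= 10, the answer is Yes.

Yes


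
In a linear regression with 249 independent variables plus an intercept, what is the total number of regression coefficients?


Including the intercept, the model has 249 predictor coefficients + 1 intercept.
Total = 250.

250


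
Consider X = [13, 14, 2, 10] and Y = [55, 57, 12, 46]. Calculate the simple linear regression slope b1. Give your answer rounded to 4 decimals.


First compute the means: xbar = 9.7500, ybar = 42.5000.
Then S_xx = sum((xi - xbar)^2) = 88.7500.
S_xy = sum((xi - xbar)(yi - ybar)) = 339.5000.
b1 = S_xy / S_xx = 339.5000 / 88.7500 = 3.8254.

3.8254


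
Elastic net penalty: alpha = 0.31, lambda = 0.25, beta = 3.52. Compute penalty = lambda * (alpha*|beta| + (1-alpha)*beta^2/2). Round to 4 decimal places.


Compute:
L1 = 0.31 * 3.52 = 1.0912.
L2 = 0.69 * 3.52^2 / 2 = 4.2747.
Penalty = 0.25 * (1.0912 + 4.2747) = 1.3415.

1.3415


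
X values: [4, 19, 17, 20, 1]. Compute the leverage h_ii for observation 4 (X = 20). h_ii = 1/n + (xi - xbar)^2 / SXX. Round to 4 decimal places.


Mean of X: xbar = 12.2000.
SXX = 322.8000.
For X = 20: h = 1/5 + (20 - 12.2000)^2/322.8000 = 0.3885.

0.3885


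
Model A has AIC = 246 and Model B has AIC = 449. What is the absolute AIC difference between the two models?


Absolute difference = |246 - 449| = 203.
The model with lower AIC (A) is preferred.

203


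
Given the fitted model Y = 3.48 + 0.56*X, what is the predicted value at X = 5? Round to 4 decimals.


Plug X = 5 into Y = 3.48 + 0.56*X:
Y = 3.48 + 2.8000 = 6.2800.

6.2800


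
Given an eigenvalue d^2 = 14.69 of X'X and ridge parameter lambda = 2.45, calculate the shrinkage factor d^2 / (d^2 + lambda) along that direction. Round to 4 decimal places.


Denominator = d^2 + lambda = 14.69 + 2.45 = 17.1400.
Shrinkage = 14.69 / 17.1400 = 0.8571.

0.8571


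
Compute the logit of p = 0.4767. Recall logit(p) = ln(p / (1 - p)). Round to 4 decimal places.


1 - p = 0.5233.
p/(1-p) = 0.9109.
logit = ln(0.9109) = -0.0933.

-0.0933


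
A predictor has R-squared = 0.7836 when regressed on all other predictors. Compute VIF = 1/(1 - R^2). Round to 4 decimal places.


Using VIF = 1/(1 - R^2_j):
1 - 0.7836 = 0.2164.
VIF = 4.6211.

4.6211


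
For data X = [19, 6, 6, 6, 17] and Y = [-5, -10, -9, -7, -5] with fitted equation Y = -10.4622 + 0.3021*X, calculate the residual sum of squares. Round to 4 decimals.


For each point, residual = actual - predicted.
Residuals: [-0.2777, -1.3504, -0.3504, 1.6496, 0.3265].
Sum of squared residuals = 4.8513.

4.8513


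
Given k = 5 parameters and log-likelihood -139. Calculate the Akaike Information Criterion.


AIC = 2k - 2*loglik = 2(5) - 2(-139).
= 10 + 278 = 288.

288


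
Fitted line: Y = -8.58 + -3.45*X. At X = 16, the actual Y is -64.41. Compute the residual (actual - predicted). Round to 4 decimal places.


Fitted value at X = 16 is yhat = -8.58 + -3.45*16 = -63.7800.
Residual = -64.41 - -63.7800 = -0.6300.

-0.6300


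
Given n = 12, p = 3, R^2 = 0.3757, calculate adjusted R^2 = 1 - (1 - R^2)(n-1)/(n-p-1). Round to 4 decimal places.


Using the formula:
(1 - 0.3757) = 0.6243.
Multiply by 11/8: 0.6243 * 11 = 6.8673, then 6.8673 / 8 = 0.8584.
Adj R^2 = 1 - 0.8584 = 0.1416.

0.1416


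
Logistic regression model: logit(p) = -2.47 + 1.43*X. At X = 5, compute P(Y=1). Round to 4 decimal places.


z = -2.47 + 1.43 * 5 = 4.6800.
Sigmoid: P = 1 / (1 + exp(-4.6800)) = 0.9908.

0.9908


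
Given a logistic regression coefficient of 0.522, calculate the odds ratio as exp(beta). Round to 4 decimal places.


Odds ratio = exp(beta) = exp(0.522).
= 1.6854.

1.6854


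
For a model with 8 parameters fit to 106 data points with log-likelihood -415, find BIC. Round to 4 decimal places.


Compute k*ln(n) = 8*ln(106) = 8*4.663439 = 37.307512.
Then -2*loglik = 830.
BIC = 37.307512 + 830 = 867.307512, which rounds to 867.3075.

867.3075


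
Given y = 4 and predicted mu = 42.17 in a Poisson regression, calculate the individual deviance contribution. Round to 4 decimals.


y/mu = 4/42.17 = 0.094854 (approx.), and ln(4/42.17) = -2.355415.
y * ln(y/mu) = 4 * -2.355415 = -9.421660.
y - mu = -38.17.
D = 2 * (-9.421660 - -38.17) = 57.496680, which rounds to 57.4967.

57.4967


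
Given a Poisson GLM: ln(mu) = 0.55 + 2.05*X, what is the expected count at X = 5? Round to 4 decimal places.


Compute eta = 0.55 + 2.05 * 5 = 10.8000.
Apply inverse link: mu = e^10.8000 = 49020.8011.

49020.8011


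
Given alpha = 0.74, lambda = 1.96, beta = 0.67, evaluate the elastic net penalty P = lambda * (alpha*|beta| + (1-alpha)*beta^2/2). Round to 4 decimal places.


L1 component = 0.74 * |0.67| = 0.4958.
L2 component = 0.26 * 0.67^2 / 2 = 0.0584.
Penalty = 1.96 * (0.4958 + 0.0584) = 1.96 * 0.5542 = 1.0861.

1.0861


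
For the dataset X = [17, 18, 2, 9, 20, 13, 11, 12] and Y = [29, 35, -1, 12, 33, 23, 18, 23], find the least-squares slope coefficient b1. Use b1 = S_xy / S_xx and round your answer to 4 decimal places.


First compute the means: xbar = 12.7500, ybar = 21.5000.
Then S_xx = sum((xi - xbar)^2) = 231.5000.
S_xy = sum((xi - xbar)(yi - ybar)) = 469.0000.
b1 = S_xy / S_xx = 469.0000 / 231.5000 = 2.0259.

2.0259


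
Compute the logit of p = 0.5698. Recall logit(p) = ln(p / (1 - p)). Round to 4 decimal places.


The odds are p/(1-p) = 0.5698 / 0.4302 = 1.3245.
logit(p) = ln(1.3245) = 0.2810.

0.2810


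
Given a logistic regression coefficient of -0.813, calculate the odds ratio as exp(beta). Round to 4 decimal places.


The odds ratio is computed as:
OR = e^(-0.813) = 0.4435.

0.4435


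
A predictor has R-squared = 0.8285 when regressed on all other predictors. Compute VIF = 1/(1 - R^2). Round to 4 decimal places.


VIF = 1 / (1 - 0.8285).
= 1 / 0.1715 = 5.8309.

5.8309


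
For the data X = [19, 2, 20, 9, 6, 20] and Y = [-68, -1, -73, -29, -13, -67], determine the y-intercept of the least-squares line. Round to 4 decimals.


The slope is b1 = -3.9259.
Sample means are xbar = 12.6667 and ybar = -41.8333.
Intercept: b0 = -41.8333 - (-3.9259)(12.6667) = 7.8946.

7.8946


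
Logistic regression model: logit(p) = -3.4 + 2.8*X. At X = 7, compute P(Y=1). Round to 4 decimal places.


z = -3.4 + 2.8 * 7 = 16.2000.
Sigmoid: P = 1 / (1 + exp(-16.2000)) = 1.0000.

1.0000


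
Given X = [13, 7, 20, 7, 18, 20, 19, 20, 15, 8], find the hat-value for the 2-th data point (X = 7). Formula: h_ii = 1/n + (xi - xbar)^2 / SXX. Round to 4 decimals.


Compute xbar = 14.7000 with n = 10 observations.
SXX = 280.1000.
Leverage = 1/10 + (7 - 14.7000)^2/280.1000 = 0.3117.

0.3117


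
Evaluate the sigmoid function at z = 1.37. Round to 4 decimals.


Compute exp(-1.3700) = 0.2541.
Sigmoid = 1 / (1 + 0.2541) = 1 / 1.2541 = 0.7974.

0.7974


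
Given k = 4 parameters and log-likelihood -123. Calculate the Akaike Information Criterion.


AIC = 2k - 2*loglik = 2(4) - 2(-123).
= 8 + 246 = 254.

254


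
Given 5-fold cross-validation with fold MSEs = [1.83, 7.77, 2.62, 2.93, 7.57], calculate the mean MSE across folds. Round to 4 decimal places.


Total MSE across folds = 22.7200.
CV-MSE = 22.7200/5 = 4.5440.

4.5440


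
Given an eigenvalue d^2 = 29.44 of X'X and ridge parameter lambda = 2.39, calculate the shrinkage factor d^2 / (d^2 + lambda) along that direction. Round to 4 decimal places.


Compute the denominator: 29.44 + 2.39 = 31.8300.
Shrinkage factor = 29.44 / 31.8300 = 0.9249.

0.9249


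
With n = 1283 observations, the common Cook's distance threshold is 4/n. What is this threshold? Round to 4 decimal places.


Cook's distance cutoff = 4/n = 4/1283.
= 0.0031.

0.0031


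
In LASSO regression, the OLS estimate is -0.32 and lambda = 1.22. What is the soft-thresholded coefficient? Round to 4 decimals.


Absolute value: |-0.32| = 0.32.
Compare to lambda = 1.22.
Since |beta| <= lambda, the coefficient is set to 0.

0.0000


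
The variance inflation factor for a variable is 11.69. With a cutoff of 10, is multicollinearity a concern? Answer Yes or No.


Check: VIF = 11.69 vs threshold = 10.
Since 11.69 >= 10, the answer is Yes.

Yes


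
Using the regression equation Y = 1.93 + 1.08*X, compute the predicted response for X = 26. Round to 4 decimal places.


Predicted value:
Y = 1.93 + (1.08)(26) = 1.93 + 28.0800 = 30.0100.

30.0100


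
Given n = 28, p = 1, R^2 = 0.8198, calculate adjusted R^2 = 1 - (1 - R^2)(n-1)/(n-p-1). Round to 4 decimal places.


Using the formula:
(1 - 0.8198) = 0.1802.
Multiply by 27/26: 0.1802 * 27 = 4.8654, then 4.8654 / 26 = 0.1871.
Adj R^2 = 1 - 0.1871 = 0.8129.

0.8129


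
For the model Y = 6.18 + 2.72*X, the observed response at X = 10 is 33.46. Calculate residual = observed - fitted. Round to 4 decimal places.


Predicted = 6.18 + 2.72 * 10 = 33.3800.
Residual = 33.46 - 33.3800 = 0.0800.

0.0800


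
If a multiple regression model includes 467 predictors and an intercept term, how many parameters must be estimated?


Total coefficients = number of predictors + 1 (for the intercept).
= 467 + 1 = 468.

468


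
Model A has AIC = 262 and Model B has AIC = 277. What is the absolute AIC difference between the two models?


|AIC_A - AIC_B| = |262 - 277| = 15.
Model A is preferred (lower AIC).

15


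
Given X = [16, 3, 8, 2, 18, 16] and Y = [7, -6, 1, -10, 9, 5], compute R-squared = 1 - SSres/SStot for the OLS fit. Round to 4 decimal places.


The fitted line is Y = -9.8966 + 1.0378*X.
SSres = 15.1412, SStot = 286.0000.
R^2 = 1 - SSres/SStot = 0.9471.

0.9471


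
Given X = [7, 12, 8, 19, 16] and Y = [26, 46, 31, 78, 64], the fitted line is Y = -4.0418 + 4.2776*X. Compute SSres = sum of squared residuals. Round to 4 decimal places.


Predicted values from Y = -4.0418 + 4.2776*X.
Residuals: [0.0986, -1.2894, 0.8210, 0.7674, -0.3998].
SSres = 3.0951.

3.0951


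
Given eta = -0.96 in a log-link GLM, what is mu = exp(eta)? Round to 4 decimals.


The inverse log link gives:
mu = exp(-0.96) = 0.3829.

0.3829


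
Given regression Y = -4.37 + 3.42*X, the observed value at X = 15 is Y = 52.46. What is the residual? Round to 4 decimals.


Compute yhat = -4.37 + (3.42)(15) = 46.9300.
Residual = actual - predicted = 52.46 - 46.9300 = 5.5300.

5.5300


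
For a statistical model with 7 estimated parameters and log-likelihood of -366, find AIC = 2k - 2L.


AIC = 2k - 2*loglik = 2(7) - 2(-366).
= 14 + 732 = 746.

746


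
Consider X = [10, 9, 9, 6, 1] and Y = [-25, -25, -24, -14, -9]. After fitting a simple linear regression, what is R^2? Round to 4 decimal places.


Fit the OLS line: b0 = -5.7889, b1 = -1.9444.
SSres = 17.0333.
SStot = 221.2000.
R^2 = 1 - 17.0333/221.2000 = 0.9230.

0.9230


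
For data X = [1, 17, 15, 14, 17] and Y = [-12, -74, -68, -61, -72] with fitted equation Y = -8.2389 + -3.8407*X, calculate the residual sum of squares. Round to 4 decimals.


Predicted values from Y = -8.2389 + -3.8407*X.
Residuals: [0.0796, -0.4692, -2.1506, 1.0087, 1.5308].
SSres = 8.2124.

8.2124


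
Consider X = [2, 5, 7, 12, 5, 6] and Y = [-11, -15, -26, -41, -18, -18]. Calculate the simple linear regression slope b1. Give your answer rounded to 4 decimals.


The sample means are xbar = 6.1667 and ybar = -21.5000.
Compute S_xx = 54.8333 and S_xy = -173.5000.
Slope b1 = S_xy / S_xx = -173.5000 / 54.8333 = -3.1641.

-3.1641


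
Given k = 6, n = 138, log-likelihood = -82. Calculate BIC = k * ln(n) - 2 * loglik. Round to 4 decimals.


ln(138) = 4.927254.
k * ln(n) = 6 * 4.927254 = 29.563524.
-2L = 164.
BIC = 29.563524 + 164 = 193.563524, which rounds to 193.5635.

193.5635


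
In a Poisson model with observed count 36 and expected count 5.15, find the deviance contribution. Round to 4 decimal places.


y/mu = 36/5.15 = 6.990291 (approx.), and ln(36/5.15) = 1.944522.
y * ln(y/mu) = 36 * 1.944522 = 70.002792.
y - mu = 30.85.
D = 2 * (70.002792 - 30.85) = 78.305584, which rounds to 78.3056.

78.3056


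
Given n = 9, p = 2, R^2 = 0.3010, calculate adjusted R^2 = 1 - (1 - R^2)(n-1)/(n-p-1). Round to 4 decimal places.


Using the formula:
(1 - 0.3010) = 0.6990.
Multiply by 8/6: 0.6990 * 8 = 5.5920, then 5.5920 / 6 = 0.9320.
Adj R^2 = 1 - 0.9320 = 0.0680.

0.0680


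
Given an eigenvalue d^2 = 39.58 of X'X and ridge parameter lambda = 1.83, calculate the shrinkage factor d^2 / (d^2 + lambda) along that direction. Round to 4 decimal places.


d^2 + lambda = 39.58 + 1.83 = 41.4100.
Shrinkage factor = 39.58/41.4100 = 0.9558.

0.9558


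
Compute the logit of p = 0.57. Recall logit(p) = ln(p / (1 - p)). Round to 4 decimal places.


Compute the odds: 0.57/0.43 = 1.3256.
Take the natural log: ln(1.3256) = 0.2819.

0.2819


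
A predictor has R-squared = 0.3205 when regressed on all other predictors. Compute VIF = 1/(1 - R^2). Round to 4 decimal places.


Using VIF = 1/(1 - R^2_j):
1 - 0.3205 = 0.6795.
VIF = 1.4717.

1.4717


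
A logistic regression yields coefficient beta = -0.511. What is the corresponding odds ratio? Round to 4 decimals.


The odds ratio is computed as:
OR = e^(-0.511) = 0.5999.

0.5999


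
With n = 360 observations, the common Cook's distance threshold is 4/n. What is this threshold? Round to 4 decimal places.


The threshold is 4/n.
4/360 = 0.0111.

0.0111


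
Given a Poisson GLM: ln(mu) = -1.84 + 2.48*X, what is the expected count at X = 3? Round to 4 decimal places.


eta = -1.84 + 2.48 * 3 = 5.6000.
mu = exp(5.6000) = 270.4264.

270.4264


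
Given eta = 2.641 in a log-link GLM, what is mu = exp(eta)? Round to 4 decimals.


Apply the inverse link:
mu = e^2.641 = 14.0272.

14.0272


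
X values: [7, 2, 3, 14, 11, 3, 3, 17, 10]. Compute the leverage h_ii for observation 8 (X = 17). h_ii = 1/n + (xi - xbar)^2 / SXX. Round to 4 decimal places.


n = 9, xbar = 7.7778.
SXX = sum((xi - xbar)^2) = 241.5556.
h = 1/9 + (17 - 7.7778)^2 / 241.5556 = 0.4632.

0.4632


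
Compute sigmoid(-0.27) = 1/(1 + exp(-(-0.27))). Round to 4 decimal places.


First, exp(0.2700) = 1.3100.
Then sigma(z) = 1/(1 + 1.3100) = 0.4329.

0.4329


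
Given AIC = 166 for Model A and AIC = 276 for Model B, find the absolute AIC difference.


Absolute difference = |166 - 276| = 110.
The model with lower AIC (A) is preferred.

110


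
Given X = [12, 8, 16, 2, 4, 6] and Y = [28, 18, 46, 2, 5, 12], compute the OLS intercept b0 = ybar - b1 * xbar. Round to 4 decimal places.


Compute b1 = 3.1176 from the OLS formula.
With xbar = 8.0000 and ybar = 18.5000, the intercept is:
b0 = 18.5000 - 3.1176 * 8.0000 = -6.4412.

-6.4412


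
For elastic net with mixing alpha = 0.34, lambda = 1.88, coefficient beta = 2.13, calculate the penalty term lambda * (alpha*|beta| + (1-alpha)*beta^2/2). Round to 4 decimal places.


Compute:
L1 = 0.34 * 2.13 = 0.7242.
L2 = 0.66 * 2.13^2 / 2 = 1.4972.
Penalty = 1.88 * (0.7242 + 1.4972) = 4.1762.

4.1762


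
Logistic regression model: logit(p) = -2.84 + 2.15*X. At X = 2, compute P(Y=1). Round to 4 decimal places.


Compute z = -2.84 + (2.15)(2) = 1.4600.
exp(-z) = 0.2322.
P = 1/(1 + 0.2322) = 0.8115.

0.8115


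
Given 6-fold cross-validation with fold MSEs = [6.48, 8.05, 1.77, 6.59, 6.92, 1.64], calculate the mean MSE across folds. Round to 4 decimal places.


Add all fold MSEs: 31.4500.
Divide by k = 6: 31.4500/6 = 5.2417.

5.2417


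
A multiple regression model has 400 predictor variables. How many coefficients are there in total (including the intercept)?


Including the intercept, the model has 400 predictor coefficients + 1 intercept.
Total = 401.

401


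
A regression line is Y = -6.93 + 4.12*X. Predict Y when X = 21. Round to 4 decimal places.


Substitute X = 21 into the equation:
Y = -6.93 + 4.12 * 21 = -6.93 + 86.5200 = 79.5900.

79.5900


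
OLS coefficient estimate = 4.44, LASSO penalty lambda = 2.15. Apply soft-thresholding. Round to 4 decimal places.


Absolute value: |4.44| = 4.44.
Compare to lambda = 2.15.
Since |beta| > lambda, coefficient = sign(beta)*(|beta| - lambda) = 2.2900.

2.2900


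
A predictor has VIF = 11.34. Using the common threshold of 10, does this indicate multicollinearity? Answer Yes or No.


The threshold is 10.
VIF = 11.34 is >= 10.
Multicollinearity indication: Yes.

Yes


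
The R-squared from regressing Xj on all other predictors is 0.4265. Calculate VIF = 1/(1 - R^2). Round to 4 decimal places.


Using VIF = 1/(1 - R^2_j):
1 - 0.4265 = 0.5735.
VIF = 1.7437.

1.7437


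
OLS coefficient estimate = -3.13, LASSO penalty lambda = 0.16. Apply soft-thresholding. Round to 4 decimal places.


Check: |-3.13| = 3.13 vs lambda = 0.16.
Since |beta| > lambda, coefficient = sign(beta)*(|beta| - lambda) = -2.9700.
Soft-thresholded coefficient = -2.9700.

-2.9700


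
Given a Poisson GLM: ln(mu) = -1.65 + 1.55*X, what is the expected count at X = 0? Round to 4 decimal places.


Linear predictor: eta = -1.65 + (1.55)(0) = -1.6500.
Expected count: mu = exp(-1.6500) = 0.1920.

0.1920


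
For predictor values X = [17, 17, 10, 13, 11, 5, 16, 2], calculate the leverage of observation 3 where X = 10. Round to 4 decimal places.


n = 8, xbar = 11.3750.
SXX = sum((xi - xbar)^2) = 217.8750.
h = 1/8 + (10 - 11.3750)^2 / 217.8750 = 0.1337.

0.1337


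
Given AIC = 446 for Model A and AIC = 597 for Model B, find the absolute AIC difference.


Absolute difference = |446 - 597| = 151.
The model with lower AIC (A) is preferred.

151


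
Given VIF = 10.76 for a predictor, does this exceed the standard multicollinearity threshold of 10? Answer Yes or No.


Compare VIF = 10.76 to the threshold of 10.
10.76 >= 10, so the answer is Yes.

Yes


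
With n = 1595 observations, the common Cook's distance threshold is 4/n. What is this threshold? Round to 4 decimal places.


The threshold is 4/n.
4/1595 = 0.0025.

0.0025


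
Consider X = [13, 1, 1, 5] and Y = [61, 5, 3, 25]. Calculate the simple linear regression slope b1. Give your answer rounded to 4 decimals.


The sample means are xbar = 5.0000 and ybar = 23.5000.
Compute S_xx = 96.0000 and S_xy = 456.0000.
Slope b1 = S_xy / S_xx = 456.0000 / 96.0000 = 4.7500.

4.7500


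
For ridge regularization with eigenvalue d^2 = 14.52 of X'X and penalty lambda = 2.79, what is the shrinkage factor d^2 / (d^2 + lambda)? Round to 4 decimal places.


Denominator = d^2 + lambda = 14.52 + 2.79 = 17.3100.
Shrinkage = 14.52 / 17.3100 = 0.8388.

0.8388


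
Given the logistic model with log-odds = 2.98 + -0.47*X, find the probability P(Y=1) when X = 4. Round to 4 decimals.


Linear predictor: z = 2.98 + -0.47 * 4 = 1.1000.
P = 1/(1 + exp(-1.1000)) = 1/(1 + 0.3329) = 0.7503.

0.7503


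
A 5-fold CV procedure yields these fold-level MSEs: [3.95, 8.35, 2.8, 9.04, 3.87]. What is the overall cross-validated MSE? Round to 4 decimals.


Sum of fold MSEs = 28.0100.
Average = 28.0100 / 5 = 5.6020.

5.6020


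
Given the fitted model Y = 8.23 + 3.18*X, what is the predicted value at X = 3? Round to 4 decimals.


Plug X = 3 into Y = 8.23 + 3.18*X:
Y = 8.23 + 9.5400 = 17.7700.

17.7700


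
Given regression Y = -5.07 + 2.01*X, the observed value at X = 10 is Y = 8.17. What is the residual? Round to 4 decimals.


Compute yhat = -5.07 + (2.01)(10) = 15.0300.
Residual = actual - predicted = 8.17 - 15.0300 = -6.8600.

-6.8600


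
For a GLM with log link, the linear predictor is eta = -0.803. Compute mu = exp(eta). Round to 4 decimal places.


The inverse log link gives:
mu = exp(-0.803) = 0.4480.

0.4480


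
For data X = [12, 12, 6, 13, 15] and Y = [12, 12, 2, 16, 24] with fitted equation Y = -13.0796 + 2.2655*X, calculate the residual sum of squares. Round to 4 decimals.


Compute predicted values, then residuals = yi - yhat_i.
Residuals: [-2.1064, -2.1064, 1.4866, -0.3719, 3.0971].
SSres = sum(residual^2) = 20.8142.

20.8142


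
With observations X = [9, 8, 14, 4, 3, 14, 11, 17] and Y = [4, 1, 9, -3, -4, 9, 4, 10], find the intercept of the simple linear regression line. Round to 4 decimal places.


Compute b1 = 1.0814 from the OLS formula.
With xbar = 10.0000 and ybar = 3.7500, the intercept is:
b0 = 3.7500 - 1.0814 * 10.0000 = -7.0640.

-7.0640


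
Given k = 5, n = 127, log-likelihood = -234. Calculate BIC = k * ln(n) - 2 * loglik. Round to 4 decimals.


k * ln(n) = 5 * ln(127) = 5 * 4.844187 = 24.220935.
-2 * loglik = -2 * (-234) = 468.
BIC = 24.220935 + 468 = 492.220935, which rounds to 492.2209.

492.2209


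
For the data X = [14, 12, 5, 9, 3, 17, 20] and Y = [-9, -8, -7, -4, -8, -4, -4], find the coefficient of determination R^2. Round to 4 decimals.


Fit the OLS line: b0 = -8.1692, b1 = 0.1648.
SSres = 23.1897.
SStot = 29.4286.
R^2 = 1 - 23.1897/29.4286 = 0.2120.

0.2120


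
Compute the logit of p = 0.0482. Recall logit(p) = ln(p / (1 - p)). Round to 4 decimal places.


1 - p = 0.9518.
p/(1-p) = 0.0506.
logit = ln(0.0506) = -2.9830.

-2.9830


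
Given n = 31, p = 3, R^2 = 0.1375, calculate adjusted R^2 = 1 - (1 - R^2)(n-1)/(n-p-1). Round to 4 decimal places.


Plug in: Adj R^2 = 1 - (1 - 0.1375) * 30/27.
= 1 - 0.8625 * 30/27
= 1 - 25.8750 / 27
= 1 - 0.9583 = 0.0417.

0.0417


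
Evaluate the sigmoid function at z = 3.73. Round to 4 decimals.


exp(-3.7300) = 0.0240.
1 + exp(-z) = 1.0240.
sigmoid = 1/1.0240 = 0.9766.

0.9766


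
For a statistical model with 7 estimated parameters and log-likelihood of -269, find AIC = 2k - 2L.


AIC = 2k - 2*loglik = 2(7) - 2(-269).
= 14 + 538 = 552.

552


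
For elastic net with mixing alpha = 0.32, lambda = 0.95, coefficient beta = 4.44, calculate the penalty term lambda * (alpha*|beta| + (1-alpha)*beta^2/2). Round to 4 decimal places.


alpha * |beta| = 0.32 * 4.44 = 1.4208.
(1-alpha) * beta^2/2 = 0.68 * 19.7136/2 = 6.7026.
Total = 0.95 * (1.4208 + 6.7026) = 7.7173.

7.7173


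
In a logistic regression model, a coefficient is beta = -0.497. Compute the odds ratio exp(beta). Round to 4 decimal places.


Odds ratio = exp(beta) = exp(-0.497).
= 0.6084.

0.6084


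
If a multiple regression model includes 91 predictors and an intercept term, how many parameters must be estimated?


Including the intercept, the model has 91 predictor coefficients + 1 intercept.
Total = 92.

92


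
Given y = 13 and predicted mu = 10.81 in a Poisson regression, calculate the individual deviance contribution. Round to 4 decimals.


Compute y*ln(y/mu) = 13*ln(13/10.81) = 13*0.184478 = 2.398214.
y - mu = 2.19.
D = 2*(2.398214 - (2.19)) = 0.416428, which rounds to 0.4164.

0.4164


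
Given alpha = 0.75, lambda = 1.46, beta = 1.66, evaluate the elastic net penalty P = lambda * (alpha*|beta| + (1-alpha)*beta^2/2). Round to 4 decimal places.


alpha * |beta| = 0.75 * 1.66 = 1.2450.
(1-alpha) * beta^2/2 = 0.25 * 2.7556/2 = 0.3445.
Total = 1.46 * (1.2450 + 0.3445) = 2.3206.

2.3206


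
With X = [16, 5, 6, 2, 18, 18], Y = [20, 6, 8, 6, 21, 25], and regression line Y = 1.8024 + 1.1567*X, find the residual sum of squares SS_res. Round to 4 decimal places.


Compute predicted values, then residuals = yi - yhat_i.
Residuals: [-0.3096, -1.5859, -0.7426, 1.8842, -1.6230, 2.3770].
SSres = sum(residual^2) = 14.9969.

14.9969


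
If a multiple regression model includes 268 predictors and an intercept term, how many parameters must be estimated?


Each predictor gets one coefficient, plus one intercept.
Total parameters = 268 + 1 = 269.

269


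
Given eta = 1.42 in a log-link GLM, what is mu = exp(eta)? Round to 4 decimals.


The inverse log link gives:
mu = exp(1.42) = 4.1371.

4.1371


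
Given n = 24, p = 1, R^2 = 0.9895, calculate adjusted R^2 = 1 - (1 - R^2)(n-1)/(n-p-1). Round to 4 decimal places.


Plug in: Adj R^2 = 1 - (1 - 0.9895) * 23/22.
= 1 - 0.0105 * 23/22
= 1 - 0.2415 / 22
= 1 - 0.0110 = 0.9890.

0.9890


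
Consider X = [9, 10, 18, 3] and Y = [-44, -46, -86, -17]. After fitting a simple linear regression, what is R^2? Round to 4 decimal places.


After computing the OLS fit (b0=-2.1974, b1=-4.6053):
SSres = 6.9868, SStot = 2424.7500.
R^2 = 1 - 6.9868/2424.7500 = 0.9971.

0.9971


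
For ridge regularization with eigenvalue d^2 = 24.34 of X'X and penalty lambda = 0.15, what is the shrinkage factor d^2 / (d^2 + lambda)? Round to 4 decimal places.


Denominator = d^2 + lambda = 24.34 + 0.15 = 24.4900.
Shrinkage = 24.34 / 24.4900 = 0.9939.

0.9939


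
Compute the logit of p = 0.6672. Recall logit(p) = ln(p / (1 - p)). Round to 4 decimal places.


Compute the odds: 0.6672/0.3328 = 2.0048.
Take the natural log: ln(2.0048) = 0.6955.

0.6955


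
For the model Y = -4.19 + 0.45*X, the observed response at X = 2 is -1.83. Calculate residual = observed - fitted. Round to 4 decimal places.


Fitted value at X = 2 is yhat = -4.19 + 0.45*2 = -3.2900.
Residual = -1.83 - -3.2900 = 1.4600.

1.4600


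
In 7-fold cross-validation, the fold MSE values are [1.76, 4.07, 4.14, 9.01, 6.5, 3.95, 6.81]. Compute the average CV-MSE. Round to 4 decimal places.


Total MSE across folds = 36.2400.
CV-MSE = 36.2400/7 = 5.1771.

5.1771


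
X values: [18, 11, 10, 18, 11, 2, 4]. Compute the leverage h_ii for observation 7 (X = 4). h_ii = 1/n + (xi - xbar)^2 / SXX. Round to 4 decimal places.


Compute xbar = 10.5714 with n = 7 observations.
SXX = 227.7143.
Leverage = 1/7 + (4 - 10.5714)^2/227.7143 = 0.3325.

0.3325


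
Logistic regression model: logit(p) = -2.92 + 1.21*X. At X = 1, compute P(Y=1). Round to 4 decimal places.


Linear predictor: z = -2.92 + 1.21 * 1 = -1.7100.
P = 1/(1 + exp(1.7100)) = 1/(1 + 5.5290) = 0.1532.

0.1532


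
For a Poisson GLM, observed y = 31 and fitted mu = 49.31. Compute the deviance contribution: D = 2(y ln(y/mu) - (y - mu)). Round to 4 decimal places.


Compute y*ln(y/mu) = 31*ln(31/49.31) = 31*-0.464140 = -14.388340.
y - mu = -18.31.
D = 2*(-14.388340 - (-18.31)) = 7.843320, which rounds to 7.8433.

7.8433


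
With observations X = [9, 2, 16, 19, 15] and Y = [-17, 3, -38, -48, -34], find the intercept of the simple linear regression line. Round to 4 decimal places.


First find the slope: b1 = -2.9661.
Means: xbar = 12.2000, ybar = -26.8000.
b0 = ybar - b1 * xbar = -26.8000 - -2.9661 * 12.2000 = 9.3862.

9.3862


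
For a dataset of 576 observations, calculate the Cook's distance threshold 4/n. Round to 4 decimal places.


Using the rule of thumb:
Threshold = 4 / 576 = 0.0069.

0.0069


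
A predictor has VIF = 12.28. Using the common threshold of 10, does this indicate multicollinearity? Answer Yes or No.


The threshold is 10.
VIF = 12.28 is >= 10.
Multicollinearity indication: Yes.

Yes


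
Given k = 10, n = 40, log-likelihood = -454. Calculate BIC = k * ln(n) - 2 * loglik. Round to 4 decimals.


ln(40) = 3.688879.
k * ln(n) = 10 * 3.688879 = 36.888790.
-2L = 908.
BIC = 36.888790 + 908 = 944.888790, which rounds to 944.8888.

944.8888


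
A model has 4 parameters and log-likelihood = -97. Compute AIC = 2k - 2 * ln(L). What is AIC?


Compute:
2k = 2*4 = 8.
-2*loglik = -2*(-97) = 194.
AIC = 8 + 194 = 202.

202


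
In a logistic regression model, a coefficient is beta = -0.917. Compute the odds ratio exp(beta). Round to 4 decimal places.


exp(-0.917) = 0.3997.
So the odds ratio is 0.3997.

0.3997


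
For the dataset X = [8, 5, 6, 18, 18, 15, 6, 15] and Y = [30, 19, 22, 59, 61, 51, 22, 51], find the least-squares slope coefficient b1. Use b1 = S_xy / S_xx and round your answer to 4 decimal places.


First compute the means: xbar = 11.3750, ybar = 39.3750.
Then S_xx = sum((xi - xbar)^2) = 223.8750.
S_xy = sum((xi - xbar)(yi - ybar)) = 705.8750.
b1 = S_xy / S_xx = 705.8750 / 223.8750 = 3.1530.

3.1530


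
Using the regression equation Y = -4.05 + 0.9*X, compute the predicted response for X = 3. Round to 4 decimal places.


Substitute X = 3 into the equation:
Y = -4.05 + 0.9 * 3 = -4.05 + 2.7000 = -1.3500.

-1.3500


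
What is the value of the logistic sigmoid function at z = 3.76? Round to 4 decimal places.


exp(-3.7600) = 0.0233.
1 + exp(-z) = 1.0233.
sigmoid = 1/1.0233 = 0.9772.

0.9772


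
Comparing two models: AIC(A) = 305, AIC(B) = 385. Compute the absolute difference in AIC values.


Absolute difference = |305 - 385| = 80.
The model with lower AIC (A) is preferred.

80


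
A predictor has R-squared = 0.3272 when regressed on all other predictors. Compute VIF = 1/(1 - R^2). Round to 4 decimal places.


Using VIF = 1/(1 - R^2_j):
1 - 0.3272 = 0.6728.
VIF = 1.4863.

1.4863


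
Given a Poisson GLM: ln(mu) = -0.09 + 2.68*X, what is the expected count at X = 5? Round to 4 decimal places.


Compute eta = -0.09 + 2.68 * 5 = 13.3100.
Apply inverse link: mu = e^13.3100 = 603197.5295.

603197.5295


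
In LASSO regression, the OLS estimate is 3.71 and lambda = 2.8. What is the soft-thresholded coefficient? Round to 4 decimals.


|beta_OLS| = 3.71.
lambda = 2.8.
Since |beta| > lambda, coefficient = sign(beta)*(|beta| - lambda) = 0.9100.
Result = 0.9100.

0.9100


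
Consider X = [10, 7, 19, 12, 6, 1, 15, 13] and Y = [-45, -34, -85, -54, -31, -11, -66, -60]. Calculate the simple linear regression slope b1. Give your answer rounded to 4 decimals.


First compute the means: xbar = 10.3750, ybar = -48.2500.
Then S_xx = sum((xi - xbar)^2) = 223.8750.
S_xy = sum((xi - xbar)(yi - ybar)) = -913.2500.
b1 = S_xy / S_xx = -913.2500 / 223.8750 = -4.0793.

-4.0793


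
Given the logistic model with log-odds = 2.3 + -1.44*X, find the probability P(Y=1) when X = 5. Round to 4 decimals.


z = 2.3 + -1.44 * 5 = -4.9000.
Sigmoid: P = 1 / (1 + exp(4.9000)) = 0.0074.

0.0074


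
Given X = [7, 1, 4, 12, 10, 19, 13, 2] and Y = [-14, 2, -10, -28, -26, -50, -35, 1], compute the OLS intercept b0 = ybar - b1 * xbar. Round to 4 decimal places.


The slope is b1 = -2.9135.
Sample means are xbar = 8.5000 and ybar = -20.0000.
Intercept: b0 = -20.0000 - (-2.9135)(8.5000) = 4.7650.

4.7650


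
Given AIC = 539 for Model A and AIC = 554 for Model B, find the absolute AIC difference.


Absolute difference = |539 - 554| = 15.
The model with lower AIC (A) is preferred.

15


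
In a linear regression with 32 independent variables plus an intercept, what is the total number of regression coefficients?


Total coefficients = number of predictors + 1 (for the intercept).
= 32 + 1 = 33.

33


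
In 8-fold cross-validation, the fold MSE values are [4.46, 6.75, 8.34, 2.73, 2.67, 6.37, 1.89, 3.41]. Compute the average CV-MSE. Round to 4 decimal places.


Add all fold MSEs: 36.6200.
Divide by k = 8: 36.6200/8 = 4.5775.

4.5775


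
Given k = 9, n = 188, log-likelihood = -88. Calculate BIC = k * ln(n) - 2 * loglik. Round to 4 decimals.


k * ln(n) = 9 * ln(188) = 9 * 5.236442 = 47.127978.
-2 * loglik = -2 * (-88) = 176.
BIC = 47.127978 + 176 = 223.127978, which rounds to 223.1280.

223.1280


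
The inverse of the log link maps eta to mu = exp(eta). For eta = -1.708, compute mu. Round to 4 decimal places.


mu = exp(eta) = exp(-1.708).
= 0.1812.

0.1812


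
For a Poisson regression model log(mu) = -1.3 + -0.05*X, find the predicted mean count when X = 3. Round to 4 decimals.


Linear predictor: eta = -1.3 + (-0.05)(3) = -1.4500.
Expected count: mu = exp(-1.4500) = 0.2346.

0.2346


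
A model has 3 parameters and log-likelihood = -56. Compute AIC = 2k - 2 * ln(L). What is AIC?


AIC = 2*3 - 2*(-56).
= 6 + 112 = 118.

118


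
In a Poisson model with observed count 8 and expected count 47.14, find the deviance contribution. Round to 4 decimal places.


Compute y*ln(y/mu) = 8*ln(8/47.14) = 8*-1.773680 = -14.189440.
y - mu = -39.14.
D = 2*(-14.189440 - (-39.14)) = 49.901120, which rounds to 49.9011.

49.9011


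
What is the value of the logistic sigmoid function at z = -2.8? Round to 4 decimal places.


exp(2.8000) = 16.4446.
1 + exp(-z) = 17.4446.
sigmoid = 1/17.4446 = 0.0573.

0.0573


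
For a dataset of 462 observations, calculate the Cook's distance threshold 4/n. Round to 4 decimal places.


Cook's distance cutoff = 4/n = 4/462.
= 0.0087.

0.0087


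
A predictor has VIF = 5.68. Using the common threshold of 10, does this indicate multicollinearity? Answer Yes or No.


Compare VIF = 5.68 to the threshold of 10.
5.68 < 10, so the answer is No.

No


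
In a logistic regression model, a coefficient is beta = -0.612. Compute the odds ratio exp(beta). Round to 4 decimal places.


Odds ratio = exp(beta) = exp(-0.612).
= 0.5423.

0.5423


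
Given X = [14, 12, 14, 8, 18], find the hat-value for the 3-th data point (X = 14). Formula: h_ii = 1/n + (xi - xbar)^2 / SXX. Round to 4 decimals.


Compute xbar = 13.2000 with n = 5 observations.
SXX = 52.8000.
Leverage = 1/5 + (14 - 13.2000)^2/52.8000 = 0.2121.

0.2121


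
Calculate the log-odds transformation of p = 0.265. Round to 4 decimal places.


The odds are p/(1-p) = 0.265 / 0.735 = 0.3605.
logit(p) = ln(0.3605) = -1.0201.

-1.0201


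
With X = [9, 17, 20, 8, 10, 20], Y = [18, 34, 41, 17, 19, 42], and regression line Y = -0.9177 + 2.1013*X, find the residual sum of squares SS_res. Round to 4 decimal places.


For each point, residual = actual - predicted.
Residuals: [0.0060, -0.8044, -0.1083, 1.1073, -1.0953, 0.8917].
Sum of squared residuals = 3.8797.

3.8797


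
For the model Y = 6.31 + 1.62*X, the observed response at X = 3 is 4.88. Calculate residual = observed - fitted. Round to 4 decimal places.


Compute yhat = 6.31 + (1.62)(3) = 11.1700.
Residual = actual - predicted = 4.88 - 11.1700 = -6.2900.

-6.2900


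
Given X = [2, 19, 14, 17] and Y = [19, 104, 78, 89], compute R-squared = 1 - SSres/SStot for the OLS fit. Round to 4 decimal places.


Fit the OLS line: b0 = 9.0690, b1 = 4.8793.
SSres = 14.4655.
SStot = 4157.0000.
R^2 = 1 - 14.4655/4157.0000 = 0.9965.

0.9965
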